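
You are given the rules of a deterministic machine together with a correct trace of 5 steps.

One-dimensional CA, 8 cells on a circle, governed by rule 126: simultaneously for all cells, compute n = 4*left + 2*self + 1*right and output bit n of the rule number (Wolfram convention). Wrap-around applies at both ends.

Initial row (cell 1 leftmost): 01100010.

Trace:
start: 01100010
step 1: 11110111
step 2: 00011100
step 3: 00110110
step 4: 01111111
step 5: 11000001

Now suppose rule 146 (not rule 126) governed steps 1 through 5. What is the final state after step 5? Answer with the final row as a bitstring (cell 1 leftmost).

(re-executing steps 1..5 under rule 146; state before step 1: 01100010)
step 1: 10010101
step 2: 01100000
step 3: 10010000
step 4: 01101001
step 5: 00000110

00000110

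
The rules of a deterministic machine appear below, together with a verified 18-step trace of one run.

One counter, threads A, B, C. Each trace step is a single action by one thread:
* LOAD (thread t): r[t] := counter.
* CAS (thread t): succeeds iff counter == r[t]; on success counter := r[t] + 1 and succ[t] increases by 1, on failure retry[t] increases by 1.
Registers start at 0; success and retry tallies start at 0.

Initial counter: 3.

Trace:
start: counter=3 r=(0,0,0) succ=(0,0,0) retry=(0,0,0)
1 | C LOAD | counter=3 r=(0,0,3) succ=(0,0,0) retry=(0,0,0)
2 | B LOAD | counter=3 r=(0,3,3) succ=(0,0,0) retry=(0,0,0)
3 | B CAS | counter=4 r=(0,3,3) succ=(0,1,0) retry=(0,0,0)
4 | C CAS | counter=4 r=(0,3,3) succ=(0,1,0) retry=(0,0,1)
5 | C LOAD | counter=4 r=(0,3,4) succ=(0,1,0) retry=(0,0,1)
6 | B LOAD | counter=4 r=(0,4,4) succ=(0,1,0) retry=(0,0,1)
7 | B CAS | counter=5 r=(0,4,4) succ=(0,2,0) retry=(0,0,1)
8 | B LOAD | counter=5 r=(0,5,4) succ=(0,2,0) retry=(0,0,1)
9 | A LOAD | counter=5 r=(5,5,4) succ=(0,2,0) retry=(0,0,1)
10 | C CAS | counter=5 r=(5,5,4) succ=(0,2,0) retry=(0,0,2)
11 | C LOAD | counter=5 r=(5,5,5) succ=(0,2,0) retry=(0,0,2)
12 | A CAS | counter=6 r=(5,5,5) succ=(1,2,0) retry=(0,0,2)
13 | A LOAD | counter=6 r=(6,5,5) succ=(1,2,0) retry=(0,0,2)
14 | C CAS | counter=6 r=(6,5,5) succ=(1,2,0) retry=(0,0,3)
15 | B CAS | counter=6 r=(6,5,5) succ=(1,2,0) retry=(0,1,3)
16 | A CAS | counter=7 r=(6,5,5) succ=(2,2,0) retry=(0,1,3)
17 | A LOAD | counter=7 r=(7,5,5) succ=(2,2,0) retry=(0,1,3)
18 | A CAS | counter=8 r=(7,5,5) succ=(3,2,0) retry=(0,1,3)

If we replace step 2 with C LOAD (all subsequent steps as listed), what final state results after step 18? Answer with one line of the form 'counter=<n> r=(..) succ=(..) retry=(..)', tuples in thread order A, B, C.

counter=8 r=(7,5,5) succ=(3,1,1) retry=(0,2,2)

(re-executing from step 2 with the substitution; state before step 2: counter=3 r=(0,0,3) succ=(0,0,0) retry=(0,0,0))
2 | C LOAD | counter=3 r=(0,0,3) succ=(0,0,0) retry=(0,0,0)
3 | B CAS | counter=3 r=(0,0,3) succ=(0,0,0) retry=(0,1,0)
4 | C CAS | counter=4 r=(0,0,3) succ=(0,0,1) retry=(0,1,0)
5 | C LOAD | counter=4 r=(0,0,4) succ=(0,0,1) retry=(0,1,0)
6 | B LOAD | counter=4 r=(0,4,4) succ=(0,0,1) retry=(0,1,0)
7 | B CAS | counter=5 r=(0,4,4) succ=(0,1,1) retry=(0,1,0)
8 | B LOAD | counter=5 r=(0,5,4) succ=(0,1,1) retry=(0,1,0)
9 | A LOAD | counter=5 r=(5,5,4) succ=(0,1,1) retry=(0,1,0)
10 | C CAS | counter=5 r=(5,5,4) succ=(0,1,1) retry=(0,1,1)
11 | C LOAD | counter=5 r=(5,5,5) succ=(0,1,1) retry=(0,1,1)
12 | A CAS | counter=6 r=(5,5,5) succ=(1,1,1) retry=(0,1,1)
13 | A LOAD | counter=6 r=(6,5,5) succ=(1,1,1) retry=(0,1,1)
14 | C CAS | counter=6 r=(6,5,5) succ=(1,1,1) retry=(0,1,2)
15 | B CAS | counter=6 r=(6,5,5) succ=(1,1,1) retry=(0,2,2)
16 | A CAS | counter=7 r=(6,5,5) succ=(2,1,1) retry=(0,2,2)
17 | A LOAD | counter=7 r=(7,5,5) succ=(2,1,1) retry=(0,2,2)
18 | A CAS | counter=8 r=(7,5,5) succ=(3,1,1) retry=(0,2,2)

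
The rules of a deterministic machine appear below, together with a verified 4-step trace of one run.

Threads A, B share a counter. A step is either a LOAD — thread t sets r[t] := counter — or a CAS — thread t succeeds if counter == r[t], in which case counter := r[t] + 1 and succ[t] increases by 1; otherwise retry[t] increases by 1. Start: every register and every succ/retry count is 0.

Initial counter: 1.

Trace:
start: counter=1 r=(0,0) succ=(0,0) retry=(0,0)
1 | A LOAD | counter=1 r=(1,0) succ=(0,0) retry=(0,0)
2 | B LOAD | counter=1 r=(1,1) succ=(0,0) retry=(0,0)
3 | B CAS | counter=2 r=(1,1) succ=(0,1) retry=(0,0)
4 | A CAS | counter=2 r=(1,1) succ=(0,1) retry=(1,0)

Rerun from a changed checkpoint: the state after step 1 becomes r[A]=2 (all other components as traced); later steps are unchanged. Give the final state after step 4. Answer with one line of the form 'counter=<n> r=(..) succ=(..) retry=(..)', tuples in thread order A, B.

state after step 1 := counter=1 r=(2,0) succ=(0,0) retry=(0,0)
2 | B LOAD | counter=1 r=(2,1) succ=(0,0) retry=(0,0)
3 | B CAS | counter=2 r=(2,1) succ=(0,1) retry=(0,0)
4 | A CAS | counter=3 r=(2,1) succ=(1,1) retry=(0,0)

counter=3 r=(2,1) succ=(1,1) retry=(0,0)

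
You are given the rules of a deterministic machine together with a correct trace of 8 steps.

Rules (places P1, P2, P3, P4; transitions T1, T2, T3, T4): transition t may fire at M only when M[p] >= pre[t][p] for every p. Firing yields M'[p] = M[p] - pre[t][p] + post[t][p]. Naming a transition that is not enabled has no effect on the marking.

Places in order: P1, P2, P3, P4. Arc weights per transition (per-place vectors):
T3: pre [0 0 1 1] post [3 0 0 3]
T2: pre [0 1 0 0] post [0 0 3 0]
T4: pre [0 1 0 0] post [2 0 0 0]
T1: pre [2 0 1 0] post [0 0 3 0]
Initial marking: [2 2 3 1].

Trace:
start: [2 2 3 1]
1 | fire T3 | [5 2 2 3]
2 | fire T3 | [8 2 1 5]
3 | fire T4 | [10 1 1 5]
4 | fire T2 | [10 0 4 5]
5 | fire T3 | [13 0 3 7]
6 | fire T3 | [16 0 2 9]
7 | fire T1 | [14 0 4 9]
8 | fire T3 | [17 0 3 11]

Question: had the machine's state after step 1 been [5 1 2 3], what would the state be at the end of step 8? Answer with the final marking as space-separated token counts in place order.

state after step 1 := [5 1 2 3]
2 | fire T3 | [8 1 1 5]
3 | fire T4 | [10 0 1 5]
4 | fire T2 | [10 0 1 5]
5 | fire T3 | [13 0 0 7]
6 | fire T3 | [13 0 0 7]
7 | fire T1 | [13 0 0 7]
8 | fire T3 | [13 0 0 7]

13 0 0 7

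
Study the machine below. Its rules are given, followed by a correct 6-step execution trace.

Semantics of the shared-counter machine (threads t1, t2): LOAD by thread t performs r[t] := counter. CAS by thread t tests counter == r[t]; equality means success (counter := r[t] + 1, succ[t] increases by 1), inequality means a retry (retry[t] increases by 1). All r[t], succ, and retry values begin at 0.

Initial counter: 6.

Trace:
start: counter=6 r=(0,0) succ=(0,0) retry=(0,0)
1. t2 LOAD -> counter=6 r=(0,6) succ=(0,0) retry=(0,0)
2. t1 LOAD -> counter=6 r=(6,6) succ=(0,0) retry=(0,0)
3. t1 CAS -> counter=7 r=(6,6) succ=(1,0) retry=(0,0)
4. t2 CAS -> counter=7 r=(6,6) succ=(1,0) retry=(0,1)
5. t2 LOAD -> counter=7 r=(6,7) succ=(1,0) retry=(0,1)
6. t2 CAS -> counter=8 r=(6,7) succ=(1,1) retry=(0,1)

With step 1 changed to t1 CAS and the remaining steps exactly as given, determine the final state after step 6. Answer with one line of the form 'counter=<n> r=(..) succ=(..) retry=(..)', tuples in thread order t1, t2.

counter=8 r=(6,7) succ=(1,1) retry=(1,1)

(re-executing from step 1 with the substitution; state before step 1: counter=6 r=(0,0) succ=(0,0) retry=(0,0))
1. t1 CAS -> counter=6 r=(0,0) succ=(0,0) retry=(1,0)
2. t1 LOAD -> counter=6 r=(6,0) succ=(0,0) retry=(1,0)
3. t1 CAS -> counter=7 r=(6,0) succ=(1,0) retry=(1,0)
4. t2 CAS -> counter=7 r=(6,0) succ=(1,0) retry=(1,1)
5. t2 LOAD -> counter=7 r=(6,7) succ=(1,0) retry=(1,1)
6. t2 CAS -> counter=8 r=(6,7) succ=(1,1) retry=(1,1)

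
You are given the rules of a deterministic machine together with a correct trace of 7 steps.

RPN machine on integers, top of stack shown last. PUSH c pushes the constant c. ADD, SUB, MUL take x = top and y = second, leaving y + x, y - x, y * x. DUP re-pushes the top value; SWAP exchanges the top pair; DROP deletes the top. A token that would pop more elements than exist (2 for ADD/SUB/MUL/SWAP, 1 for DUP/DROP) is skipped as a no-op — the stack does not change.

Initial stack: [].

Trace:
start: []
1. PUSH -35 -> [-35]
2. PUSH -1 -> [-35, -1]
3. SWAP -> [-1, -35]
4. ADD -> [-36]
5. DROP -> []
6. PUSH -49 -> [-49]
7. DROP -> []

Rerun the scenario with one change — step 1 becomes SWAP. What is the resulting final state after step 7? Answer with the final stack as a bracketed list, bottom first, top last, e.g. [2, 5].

[]

(re-executing from step 1 with the substitution; state before step 1: [])
1. SWAP -> []
2. PUSH -1 -> [-1]
3. SWAP -> [-1]
4. ADD -> [-1]
5. DROP -> []
6. PUSH -49 -> [-49]
7. DROP -> []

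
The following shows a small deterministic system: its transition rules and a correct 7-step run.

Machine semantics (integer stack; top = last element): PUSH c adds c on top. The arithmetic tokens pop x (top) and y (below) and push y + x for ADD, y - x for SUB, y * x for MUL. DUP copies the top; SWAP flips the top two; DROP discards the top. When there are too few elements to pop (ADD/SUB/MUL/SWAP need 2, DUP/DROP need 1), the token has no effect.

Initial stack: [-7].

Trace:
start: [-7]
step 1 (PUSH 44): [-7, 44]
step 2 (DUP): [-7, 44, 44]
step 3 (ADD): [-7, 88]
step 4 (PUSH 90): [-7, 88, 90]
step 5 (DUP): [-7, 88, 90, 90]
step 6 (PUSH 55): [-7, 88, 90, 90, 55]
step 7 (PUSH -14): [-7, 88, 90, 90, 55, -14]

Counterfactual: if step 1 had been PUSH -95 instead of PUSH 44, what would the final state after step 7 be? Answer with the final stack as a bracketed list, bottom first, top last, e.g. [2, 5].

[-7, -190, 90, 90, 55, -14]

(re-executing from step 1 with the substitution; state before step 1: [-7])
step 1 (PUSH -95): [-7, -95]
step 2 (DUP): [-7, -95, -95]
step 3 (ADD): [-7, -190]
step 4 (PUSH 90): [-7, -190, 90]
step 5 (DUP): [-7, -190, 90, 90]
step 6 (PUSH 55): [-7, -190, 90, 90, 55]
step 7 (PUSH -14): [-7, -190, 90, 90, 55, -14]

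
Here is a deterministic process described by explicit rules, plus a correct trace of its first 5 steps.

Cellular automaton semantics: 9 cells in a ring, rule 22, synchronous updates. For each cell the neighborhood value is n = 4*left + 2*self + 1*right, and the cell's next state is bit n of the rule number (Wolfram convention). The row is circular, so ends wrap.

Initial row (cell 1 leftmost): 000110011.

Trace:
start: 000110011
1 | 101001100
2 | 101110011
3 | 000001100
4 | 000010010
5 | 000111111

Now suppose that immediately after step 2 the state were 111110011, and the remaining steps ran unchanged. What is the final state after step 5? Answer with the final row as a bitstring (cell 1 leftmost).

state after step 2 := 111110011
3 | 000001100
4 | 000010010
5 | 000111111

000111111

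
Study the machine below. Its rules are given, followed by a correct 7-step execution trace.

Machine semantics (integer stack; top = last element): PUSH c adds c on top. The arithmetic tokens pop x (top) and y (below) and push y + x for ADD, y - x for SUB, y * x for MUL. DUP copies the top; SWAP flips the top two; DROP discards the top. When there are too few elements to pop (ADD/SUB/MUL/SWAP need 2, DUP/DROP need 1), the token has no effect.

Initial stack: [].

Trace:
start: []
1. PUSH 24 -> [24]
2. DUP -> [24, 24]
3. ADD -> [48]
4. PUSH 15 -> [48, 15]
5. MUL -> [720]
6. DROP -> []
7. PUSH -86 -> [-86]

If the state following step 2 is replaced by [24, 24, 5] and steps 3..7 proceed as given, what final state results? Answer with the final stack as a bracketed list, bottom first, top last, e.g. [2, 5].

state after step 2 := [24, 24, 5]
3. ADD -> [24, 29]
4. PUSH 15 -> [24, 29, 15]
5. MUL -> [24, 435]
6. DROP -> [24]
7. PUSH -86 -> [24, -86]

[24, -86]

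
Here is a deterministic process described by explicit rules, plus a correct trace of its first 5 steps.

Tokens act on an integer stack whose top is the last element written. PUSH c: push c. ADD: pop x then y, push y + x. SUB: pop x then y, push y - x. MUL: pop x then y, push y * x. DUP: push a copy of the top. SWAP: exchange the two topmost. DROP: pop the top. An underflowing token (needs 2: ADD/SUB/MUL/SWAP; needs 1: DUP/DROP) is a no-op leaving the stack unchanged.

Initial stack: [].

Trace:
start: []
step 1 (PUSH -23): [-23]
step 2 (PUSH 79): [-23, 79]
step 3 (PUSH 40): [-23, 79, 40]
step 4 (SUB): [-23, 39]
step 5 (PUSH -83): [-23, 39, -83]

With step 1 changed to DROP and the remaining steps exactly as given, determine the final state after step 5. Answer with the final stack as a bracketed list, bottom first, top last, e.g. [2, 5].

(re-executing from step 1 with the substitution; state before step 1: [])
step 1 (DROP): []
step 2 (PUSH 79): [79]
step 3 (PUSH 40): [79, 40]
step 4 (SUB): [39]
step 5 (PUSH -83): [39, -83]

[39, -83]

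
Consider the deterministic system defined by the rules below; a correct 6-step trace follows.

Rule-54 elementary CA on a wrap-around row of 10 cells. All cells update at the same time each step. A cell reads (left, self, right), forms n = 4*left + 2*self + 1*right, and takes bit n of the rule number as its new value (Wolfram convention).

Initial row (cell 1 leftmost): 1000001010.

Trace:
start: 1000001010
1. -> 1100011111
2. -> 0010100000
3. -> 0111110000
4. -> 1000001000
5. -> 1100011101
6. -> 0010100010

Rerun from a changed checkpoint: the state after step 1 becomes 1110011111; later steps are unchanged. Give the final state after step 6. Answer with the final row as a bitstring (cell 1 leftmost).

1100001111

state after step 1 := 1110011111
2. -> 0001100000
3. -> 0010010000
4. -> 0111111000
5. -> 1000000100
6. -> 1100001111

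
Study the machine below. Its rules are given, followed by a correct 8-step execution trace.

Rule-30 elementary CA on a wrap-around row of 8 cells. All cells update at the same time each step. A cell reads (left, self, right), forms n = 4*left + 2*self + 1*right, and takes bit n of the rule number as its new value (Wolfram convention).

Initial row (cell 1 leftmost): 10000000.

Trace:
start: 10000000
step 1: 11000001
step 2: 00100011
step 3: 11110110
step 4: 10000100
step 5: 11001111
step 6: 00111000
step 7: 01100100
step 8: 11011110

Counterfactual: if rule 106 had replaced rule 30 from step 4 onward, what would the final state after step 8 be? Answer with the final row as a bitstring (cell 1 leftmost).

(re-executing steps 4..8 under rule 106; state before step 4: 11110110)
step 4: 10011111
step 5: 10110000
step 6: 01110001
step 7: 11010010
step 8: 11100101

11100101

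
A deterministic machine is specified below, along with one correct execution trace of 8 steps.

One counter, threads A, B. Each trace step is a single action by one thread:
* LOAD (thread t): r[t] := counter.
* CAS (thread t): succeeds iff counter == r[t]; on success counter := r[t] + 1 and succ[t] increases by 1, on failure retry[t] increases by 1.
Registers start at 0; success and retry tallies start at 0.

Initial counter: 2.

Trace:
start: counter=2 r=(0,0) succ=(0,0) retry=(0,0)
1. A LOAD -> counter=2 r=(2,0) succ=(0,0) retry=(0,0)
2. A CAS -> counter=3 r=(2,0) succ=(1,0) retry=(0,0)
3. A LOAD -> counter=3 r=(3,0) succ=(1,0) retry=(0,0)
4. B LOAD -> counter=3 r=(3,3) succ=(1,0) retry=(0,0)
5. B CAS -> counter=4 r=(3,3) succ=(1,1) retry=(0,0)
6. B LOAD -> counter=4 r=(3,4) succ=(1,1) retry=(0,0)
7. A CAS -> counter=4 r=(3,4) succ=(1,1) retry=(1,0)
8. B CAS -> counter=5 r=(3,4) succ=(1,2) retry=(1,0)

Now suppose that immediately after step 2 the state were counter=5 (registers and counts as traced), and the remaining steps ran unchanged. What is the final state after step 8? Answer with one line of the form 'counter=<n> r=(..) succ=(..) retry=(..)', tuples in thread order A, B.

state after step 2 := counter=5 r=(2,0) succ=(1,0) retry=(0,0)
3. A LOAD -> counter=5 r=(5,0) succ=(1,0) retry=(0,0)
4. B LOAD -> counter=5 r=(5,5) succ=(1,0) retry=(0,0)
5. B CAS -> counter=6 r=(5,5) succ=(1,1) retry=(0,0)
6. B LOAD -> counter=6 r=(5,6) succ=(1,1) retry=(0,0)
7. A CAS -> counter=6 r=(5,6) succ=(1,1) retry=(1,0)
8. B CAS -> counter=7 r=(5,6) succ=(1,2) retry=(1,0)

counter=7 r=(5,6) succ=(1,2) retry=(1,0)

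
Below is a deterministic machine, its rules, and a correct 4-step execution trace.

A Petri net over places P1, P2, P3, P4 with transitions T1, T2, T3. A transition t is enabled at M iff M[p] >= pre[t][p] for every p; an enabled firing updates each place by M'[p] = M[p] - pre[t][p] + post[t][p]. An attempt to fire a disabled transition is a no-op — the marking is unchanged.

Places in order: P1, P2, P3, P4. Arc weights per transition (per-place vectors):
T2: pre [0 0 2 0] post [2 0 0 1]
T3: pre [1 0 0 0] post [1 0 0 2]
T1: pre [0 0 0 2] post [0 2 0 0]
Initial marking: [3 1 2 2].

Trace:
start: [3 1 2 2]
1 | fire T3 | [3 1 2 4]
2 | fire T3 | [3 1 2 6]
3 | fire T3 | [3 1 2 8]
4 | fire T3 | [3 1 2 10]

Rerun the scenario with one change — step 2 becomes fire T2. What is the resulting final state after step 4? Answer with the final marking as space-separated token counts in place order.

5 1 0 9

(re-executing from step 2 with the substitution; state before step 2: [3 1 2 4])
2 | fire T2 | [5 1 0 5]
3 | fire T3 | [5 1 0 7]
4 | fire T3 | [5 1 0 9]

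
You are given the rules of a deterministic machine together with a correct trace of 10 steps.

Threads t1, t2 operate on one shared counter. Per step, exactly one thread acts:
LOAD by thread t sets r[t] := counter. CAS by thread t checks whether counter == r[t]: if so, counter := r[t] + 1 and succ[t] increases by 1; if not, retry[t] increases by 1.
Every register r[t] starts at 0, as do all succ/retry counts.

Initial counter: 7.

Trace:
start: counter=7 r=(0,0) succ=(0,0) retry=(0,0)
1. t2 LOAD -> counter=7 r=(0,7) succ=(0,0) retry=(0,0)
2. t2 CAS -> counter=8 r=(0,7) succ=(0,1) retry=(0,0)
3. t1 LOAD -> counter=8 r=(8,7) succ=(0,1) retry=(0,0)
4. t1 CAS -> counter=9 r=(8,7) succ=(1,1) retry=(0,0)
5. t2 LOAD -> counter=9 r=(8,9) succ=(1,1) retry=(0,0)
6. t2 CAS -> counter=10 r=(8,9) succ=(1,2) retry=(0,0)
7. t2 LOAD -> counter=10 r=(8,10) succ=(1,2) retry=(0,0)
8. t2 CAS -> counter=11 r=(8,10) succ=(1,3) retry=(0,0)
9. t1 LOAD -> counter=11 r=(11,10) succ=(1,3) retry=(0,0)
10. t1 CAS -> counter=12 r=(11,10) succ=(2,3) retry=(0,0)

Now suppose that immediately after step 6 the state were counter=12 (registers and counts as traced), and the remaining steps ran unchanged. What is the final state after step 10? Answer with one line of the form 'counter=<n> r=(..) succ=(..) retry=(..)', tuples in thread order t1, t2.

counter=14 r=(13,12) succ=(2,3) retry=(0,0)

state after step 6 := counter=12 r=(8,9) succ=(1,2) retry=(0,0)
7. t2 LOAD -> counter=12 r=(8,12) succ=(1,2) retry=(0,0)
8. t2 CAS -> counter=13 r=(8,12) succ=(1,3) retry=(0,0)
9. t1 LOAD -> counter=13 r=(13,12) succ=(1,3) retry=(0,0)
10. t1 CAS -> counter=14 r=(13,12) succ=(2,3) retry=(0,0)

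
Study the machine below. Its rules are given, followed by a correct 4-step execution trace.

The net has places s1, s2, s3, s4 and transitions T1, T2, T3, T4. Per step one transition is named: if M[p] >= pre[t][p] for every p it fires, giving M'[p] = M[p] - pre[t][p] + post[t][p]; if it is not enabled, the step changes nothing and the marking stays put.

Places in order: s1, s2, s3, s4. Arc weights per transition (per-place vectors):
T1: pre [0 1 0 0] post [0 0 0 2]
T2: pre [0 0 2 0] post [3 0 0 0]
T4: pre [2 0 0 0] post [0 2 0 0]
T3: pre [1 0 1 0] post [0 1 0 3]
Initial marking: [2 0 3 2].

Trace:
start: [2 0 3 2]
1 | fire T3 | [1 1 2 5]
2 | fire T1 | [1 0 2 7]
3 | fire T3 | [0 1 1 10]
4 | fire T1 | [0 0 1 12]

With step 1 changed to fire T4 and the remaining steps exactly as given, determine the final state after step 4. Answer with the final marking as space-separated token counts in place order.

0 0 3 6

(re-executing from step 1 with the substitution; state before step 1: [2 0 3 2])
1 | fire T4 | [0 2 3 2]
2 | fire T1 | [0 1 3 4]
3 | fire T3 | [0 1 3 4]
4 | fire T1 | [0 0 3 6]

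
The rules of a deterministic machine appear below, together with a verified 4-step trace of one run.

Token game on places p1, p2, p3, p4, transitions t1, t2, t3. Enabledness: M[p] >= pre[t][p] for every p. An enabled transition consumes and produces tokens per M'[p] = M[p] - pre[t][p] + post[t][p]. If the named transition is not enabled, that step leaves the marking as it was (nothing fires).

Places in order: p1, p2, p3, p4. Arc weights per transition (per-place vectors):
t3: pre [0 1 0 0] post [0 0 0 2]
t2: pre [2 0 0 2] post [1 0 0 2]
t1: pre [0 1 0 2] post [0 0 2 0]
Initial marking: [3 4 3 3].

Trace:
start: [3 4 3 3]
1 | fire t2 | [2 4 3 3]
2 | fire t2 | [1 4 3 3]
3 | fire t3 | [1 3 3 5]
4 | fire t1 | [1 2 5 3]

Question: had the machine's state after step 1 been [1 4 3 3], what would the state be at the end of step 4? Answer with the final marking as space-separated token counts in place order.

state after step 1 := [1 4 3 3]
2 | fire t2 | [1 4 3 3]
3 | fire t3 | [1 3 3 5]
4 | fire t1 | [1 2 5 3]

1 2 5 3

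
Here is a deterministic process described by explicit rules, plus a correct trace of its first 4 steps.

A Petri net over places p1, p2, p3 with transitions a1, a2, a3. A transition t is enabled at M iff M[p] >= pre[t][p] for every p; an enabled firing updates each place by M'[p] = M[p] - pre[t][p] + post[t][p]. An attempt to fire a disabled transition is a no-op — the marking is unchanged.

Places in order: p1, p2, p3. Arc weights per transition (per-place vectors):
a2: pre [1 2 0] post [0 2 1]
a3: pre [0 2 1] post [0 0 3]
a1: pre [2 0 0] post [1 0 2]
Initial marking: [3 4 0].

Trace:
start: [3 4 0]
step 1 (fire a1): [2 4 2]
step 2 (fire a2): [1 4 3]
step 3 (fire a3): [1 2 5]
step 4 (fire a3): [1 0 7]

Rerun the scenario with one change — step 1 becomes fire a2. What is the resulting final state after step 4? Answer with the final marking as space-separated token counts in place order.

(re-executing from step 1 with the substitution; state before step 1: [3 4 0])
step 1 (fire a2): [2 4 1]
step 2 (fire a2): [1 4 2]
step 3 (fire a3): [1 2 4]
step 4 (fire a3): [1 0 6]

1 0 6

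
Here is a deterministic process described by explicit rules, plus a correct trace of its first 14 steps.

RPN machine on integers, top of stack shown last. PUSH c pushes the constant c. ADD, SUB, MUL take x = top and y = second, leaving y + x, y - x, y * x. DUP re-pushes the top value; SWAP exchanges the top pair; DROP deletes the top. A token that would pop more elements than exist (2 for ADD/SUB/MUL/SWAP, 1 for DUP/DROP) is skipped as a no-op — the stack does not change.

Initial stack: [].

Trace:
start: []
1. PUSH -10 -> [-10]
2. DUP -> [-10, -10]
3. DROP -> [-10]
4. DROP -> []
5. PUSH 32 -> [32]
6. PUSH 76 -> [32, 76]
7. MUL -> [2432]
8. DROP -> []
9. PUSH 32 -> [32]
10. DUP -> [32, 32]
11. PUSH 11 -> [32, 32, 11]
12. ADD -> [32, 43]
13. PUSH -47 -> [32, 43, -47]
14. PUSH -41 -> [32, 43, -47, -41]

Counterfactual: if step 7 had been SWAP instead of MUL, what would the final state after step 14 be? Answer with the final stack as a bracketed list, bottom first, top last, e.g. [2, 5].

[76, 32, 43, -47, -41]

(re-executing from step 7 with the substitution; state before step 7: [32, 76])
7. SWAP -> [76, 32]
8. DROP -> [76]
9. PUSH 32 -> [76, 32]
10. DUP -> [76, 32, 32]
11. PUSH 11 -> [76, 32, 32, 11]
12. ADD -> [76, 32, 43]
13. PUSH -47 -> [76, 32, 43, -47]
14. PUSH -41 -> [76, 32, 43, -47, -41]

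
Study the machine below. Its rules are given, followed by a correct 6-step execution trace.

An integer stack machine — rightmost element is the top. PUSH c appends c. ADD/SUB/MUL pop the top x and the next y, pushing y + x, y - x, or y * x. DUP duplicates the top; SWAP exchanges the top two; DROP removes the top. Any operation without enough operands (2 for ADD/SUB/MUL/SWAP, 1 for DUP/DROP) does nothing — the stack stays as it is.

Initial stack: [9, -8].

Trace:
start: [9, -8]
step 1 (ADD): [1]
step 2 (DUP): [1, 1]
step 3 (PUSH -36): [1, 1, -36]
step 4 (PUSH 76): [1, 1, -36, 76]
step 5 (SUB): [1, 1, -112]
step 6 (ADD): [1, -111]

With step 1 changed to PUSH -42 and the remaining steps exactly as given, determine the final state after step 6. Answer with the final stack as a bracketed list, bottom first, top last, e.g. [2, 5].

(re-executing from step 1 with the substitution; state before step 1: [9, -8])
step 1 (PUSH -42): [9, -8, -42]
step 2 (DUP): [9, -8, -42, -42]
step 3 (PUSH -36): [9, -8, -42, -42, -36]
step 4 (PUSH 76): [9, -8, -42, -42, -36, 76]
step 5 (SUB): [9, -8, -42, -42, -112]
step 6 (ADD): [9, -8, -42, -154]

[9, -8, -42, -154]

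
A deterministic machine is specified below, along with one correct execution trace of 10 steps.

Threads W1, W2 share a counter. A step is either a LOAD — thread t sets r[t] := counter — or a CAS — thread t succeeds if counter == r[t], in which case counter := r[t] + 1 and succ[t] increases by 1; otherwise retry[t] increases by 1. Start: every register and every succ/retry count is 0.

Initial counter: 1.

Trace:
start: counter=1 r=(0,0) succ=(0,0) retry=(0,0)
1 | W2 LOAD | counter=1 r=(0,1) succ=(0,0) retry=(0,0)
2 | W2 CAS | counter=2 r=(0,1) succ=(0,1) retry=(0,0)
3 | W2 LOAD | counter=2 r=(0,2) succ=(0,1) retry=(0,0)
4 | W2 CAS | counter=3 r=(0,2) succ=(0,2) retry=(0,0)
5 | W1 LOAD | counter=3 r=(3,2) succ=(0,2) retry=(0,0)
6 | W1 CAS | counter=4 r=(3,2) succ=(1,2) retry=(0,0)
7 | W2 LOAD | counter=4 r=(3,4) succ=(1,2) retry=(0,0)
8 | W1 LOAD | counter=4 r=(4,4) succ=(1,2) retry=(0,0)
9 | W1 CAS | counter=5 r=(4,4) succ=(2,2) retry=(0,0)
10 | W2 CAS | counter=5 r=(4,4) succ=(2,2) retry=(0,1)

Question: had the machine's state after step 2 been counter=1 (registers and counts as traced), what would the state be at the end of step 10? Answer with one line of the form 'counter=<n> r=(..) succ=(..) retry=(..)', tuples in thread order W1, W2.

counter=4 r=(3,3) succ=(2,2) retry=(0,1)

state after step 2 := counter=1 r=(0,1) succ=(0,1) retry=(0,0)
3 | W2 LOAD | counter=1 r=(0,1) succ=(0,1) retry=(0,0)
4 | W2 CAS | counter=2 r=(0,1) succ=(0,2) retry=(0,0)
5 | W1 LOAD | counter=2 r=(2,1) succ=(0,2) retry=(0,0)
6 | W1 CAS | counter=3 r=(2,1) succ=(1,2) retry=(0,0)
7 | W2 LOAD | counter=3 r=(2,3) succ=(1,2) retry=(0,0)
8 | W1 LOAD | counter=3 r=(3,3) succ=(1,2) retry=(0,0)
9 | W1 CAS | counter=4 r=(3,3) succ=(2,2) retry=(0,0)
10 | W2 CAS | counter=4 r=(3,3) succ=(2,2) retry=(0,1)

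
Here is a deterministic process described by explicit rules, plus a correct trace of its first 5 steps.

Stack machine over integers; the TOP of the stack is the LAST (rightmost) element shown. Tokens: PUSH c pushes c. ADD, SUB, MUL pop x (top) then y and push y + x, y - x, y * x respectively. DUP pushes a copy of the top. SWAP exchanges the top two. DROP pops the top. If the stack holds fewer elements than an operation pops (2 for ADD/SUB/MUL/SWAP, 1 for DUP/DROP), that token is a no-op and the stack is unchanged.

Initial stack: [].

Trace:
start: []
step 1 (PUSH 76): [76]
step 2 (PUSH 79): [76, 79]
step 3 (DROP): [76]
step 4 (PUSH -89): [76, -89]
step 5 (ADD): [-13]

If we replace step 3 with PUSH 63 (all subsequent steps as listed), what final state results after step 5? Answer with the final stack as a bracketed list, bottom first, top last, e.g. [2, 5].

(re-executing from step 3 with the substitution; state before step 3: [76, 79])
step 3 (PUSH 63): [76, 79, 63]
step 4 (PUSH -89): [76, 79, 63, -89]
step 5 (ADD): [76, 79, -26]

[76, 79, -26]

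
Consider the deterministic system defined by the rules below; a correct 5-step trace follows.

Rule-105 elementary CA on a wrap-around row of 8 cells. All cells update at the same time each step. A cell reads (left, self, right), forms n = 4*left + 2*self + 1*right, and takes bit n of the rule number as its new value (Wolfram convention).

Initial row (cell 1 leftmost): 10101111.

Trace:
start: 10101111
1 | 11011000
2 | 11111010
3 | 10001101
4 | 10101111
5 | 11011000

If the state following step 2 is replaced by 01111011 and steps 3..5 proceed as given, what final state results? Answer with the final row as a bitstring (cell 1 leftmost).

state after step 2 := 01111011
3 | 11001111
4 | 01001000
5 | 00000011

00000011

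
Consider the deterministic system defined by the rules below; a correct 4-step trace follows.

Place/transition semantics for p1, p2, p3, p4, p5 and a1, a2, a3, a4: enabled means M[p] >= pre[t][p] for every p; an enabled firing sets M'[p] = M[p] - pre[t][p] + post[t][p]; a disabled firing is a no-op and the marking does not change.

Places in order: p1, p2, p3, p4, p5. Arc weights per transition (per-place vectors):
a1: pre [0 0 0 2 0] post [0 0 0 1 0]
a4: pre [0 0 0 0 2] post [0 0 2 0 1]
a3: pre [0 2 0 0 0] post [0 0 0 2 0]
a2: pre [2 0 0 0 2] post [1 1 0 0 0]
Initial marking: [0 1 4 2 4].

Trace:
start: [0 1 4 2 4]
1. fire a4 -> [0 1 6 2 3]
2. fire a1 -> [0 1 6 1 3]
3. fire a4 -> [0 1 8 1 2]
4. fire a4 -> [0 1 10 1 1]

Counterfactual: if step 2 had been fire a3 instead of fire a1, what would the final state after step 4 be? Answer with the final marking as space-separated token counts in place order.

0 1 10 2 1

(re-executing from step 2 with the substitution; state before step 2: [0 1 6 2 3])
2. fire a3 -> [0 1 6 2 3]
3. fire a4 -> [0 1 8 2 2]
4. fire a4 -> [0 1 10 2 1]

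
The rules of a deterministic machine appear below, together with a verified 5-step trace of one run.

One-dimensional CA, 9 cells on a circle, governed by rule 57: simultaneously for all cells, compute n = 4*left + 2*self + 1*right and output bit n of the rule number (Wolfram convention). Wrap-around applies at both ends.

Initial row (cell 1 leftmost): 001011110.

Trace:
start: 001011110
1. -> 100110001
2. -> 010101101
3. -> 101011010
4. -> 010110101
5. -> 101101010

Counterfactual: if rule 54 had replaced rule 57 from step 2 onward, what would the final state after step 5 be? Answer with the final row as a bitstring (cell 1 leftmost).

(re-executing steps 2..5 under rule 54; state before step 2: 100110001)
2. -> 011001010
3. -> 100111111
4. -> 011000000
5. -> 100100000

100100000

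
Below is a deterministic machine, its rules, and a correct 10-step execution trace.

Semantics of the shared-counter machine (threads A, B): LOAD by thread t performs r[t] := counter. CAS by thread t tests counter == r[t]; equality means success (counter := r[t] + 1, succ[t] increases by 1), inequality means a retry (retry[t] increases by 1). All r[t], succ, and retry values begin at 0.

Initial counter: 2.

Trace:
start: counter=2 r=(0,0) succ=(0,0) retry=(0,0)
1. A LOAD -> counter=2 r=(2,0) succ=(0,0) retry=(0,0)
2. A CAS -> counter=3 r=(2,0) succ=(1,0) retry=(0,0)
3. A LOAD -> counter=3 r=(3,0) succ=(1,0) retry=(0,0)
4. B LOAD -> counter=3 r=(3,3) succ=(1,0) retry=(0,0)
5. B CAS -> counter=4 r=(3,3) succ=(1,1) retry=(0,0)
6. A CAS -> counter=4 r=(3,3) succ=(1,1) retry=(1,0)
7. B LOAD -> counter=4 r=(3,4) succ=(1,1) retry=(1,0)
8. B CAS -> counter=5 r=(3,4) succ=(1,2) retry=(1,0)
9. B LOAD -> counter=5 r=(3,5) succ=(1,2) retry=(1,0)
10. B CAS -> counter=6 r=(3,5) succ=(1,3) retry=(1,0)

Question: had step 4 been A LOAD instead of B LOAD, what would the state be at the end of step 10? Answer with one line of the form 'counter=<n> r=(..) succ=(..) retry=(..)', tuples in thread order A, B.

counter=6 r=(3,5) succ=(2,2) retry=(0,1)

(re-executing from step 4 with the substitution; state before step 4: counter=3 r=(3,0) succ=(1,0) retry=(0,0))
4. A LOAD -> counter=3 r=(3,0) succ=(1,0) retry=(0,0)
5. B CAS -> counter=3 r=(3,0) succ=(1,0) retry=(0,1)
6. A CAS -> counter=4 r=(3,0) succ=(2,0) retry=(0,1)
7. B LOAD -> counter=4 r=(3,4) succ=(2,0) retry=(0,1)
8. B CAS -> counter=5 r=(3,4) succ=(2,1) retry=(0,1)
9. B LOAD -> counter=5 r=(3,5) succ=(2,1) retry=(0,1)
10. B CAS -> counter=6 r=(3,5) succ=(2,2) retry=(0,1)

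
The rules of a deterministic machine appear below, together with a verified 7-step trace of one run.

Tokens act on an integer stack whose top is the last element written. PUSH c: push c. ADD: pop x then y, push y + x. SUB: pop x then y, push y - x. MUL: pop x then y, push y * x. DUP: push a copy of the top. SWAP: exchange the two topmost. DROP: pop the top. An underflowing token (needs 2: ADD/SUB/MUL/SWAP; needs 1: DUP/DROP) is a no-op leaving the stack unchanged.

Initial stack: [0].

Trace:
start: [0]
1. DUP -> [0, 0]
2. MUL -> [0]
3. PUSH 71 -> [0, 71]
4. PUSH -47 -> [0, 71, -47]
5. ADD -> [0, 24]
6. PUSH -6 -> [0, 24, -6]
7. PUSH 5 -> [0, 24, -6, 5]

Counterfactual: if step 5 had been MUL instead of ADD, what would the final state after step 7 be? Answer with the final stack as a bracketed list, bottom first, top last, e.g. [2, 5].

[0, -3337, -6, 5]

(re-executing from step 5 with the substitution; state before step 5: [0, 71, -47])
5. MUL -> [0, -3337]
6. PUSH -6 -> [0, -3337, -6]
7. PUSH 5 -> [0, -3337, -6, 5]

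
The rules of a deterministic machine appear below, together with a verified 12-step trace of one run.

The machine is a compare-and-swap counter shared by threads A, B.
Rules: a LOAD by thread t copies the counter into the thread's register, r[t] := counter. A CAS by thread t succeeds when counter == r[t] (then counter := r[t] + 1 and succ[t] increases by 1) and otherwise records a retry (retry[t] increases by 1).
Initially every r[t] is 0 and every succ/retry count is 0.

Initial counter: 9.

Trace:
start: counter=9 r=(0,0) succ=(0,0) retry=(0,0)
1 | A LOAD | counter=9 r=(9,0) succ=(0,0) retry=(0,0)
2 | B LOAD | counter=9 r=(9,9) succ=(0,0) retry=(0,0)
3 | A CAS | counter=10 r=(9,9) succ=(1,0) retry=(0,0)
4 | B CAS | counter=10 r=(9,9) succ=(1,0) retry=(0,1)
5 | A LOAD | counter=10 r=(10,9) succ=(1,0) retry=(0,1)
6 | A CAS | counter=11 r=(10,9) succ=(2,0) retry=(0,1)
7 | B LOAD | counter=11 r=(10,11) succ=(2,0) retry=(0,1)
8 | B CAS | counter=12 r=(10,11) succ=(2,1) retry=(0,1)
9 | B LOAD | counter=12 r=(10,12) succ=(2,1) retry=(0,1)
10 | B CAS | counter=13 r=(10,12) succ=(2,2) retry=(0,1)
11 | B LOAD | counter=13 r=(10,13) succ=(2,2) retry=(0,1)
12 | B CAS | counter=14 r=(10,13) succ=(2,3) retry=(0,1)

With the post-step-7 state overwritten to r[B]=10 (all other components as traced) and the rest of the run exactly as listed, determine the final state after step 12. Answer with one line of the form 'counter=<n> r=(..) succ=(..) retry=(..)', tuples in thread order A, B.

counter=13 r=(10,12) succ=(2,2) retry=(0,2)

state after step 7 := counter=11 r=(10,10) succ=(2,0) retry=(0,1)
8 | B CAS | counter=11 r=(10,10) succ=(2,0) retry=(0,2)
9 | B LOAD | counter=11 r=(10,11) succ=(2,0) retry=(0,2)
10 | B CAS | counter=12 r=(10,11) succ=(2,1) retry=(0,2)
11 | B LOAD | counter=12 r=(10,12) succ=(2,1) retry=(0,2)
12 | B CAS | counter=13 r=(10,12) succ=(2,2) retry=(0,2)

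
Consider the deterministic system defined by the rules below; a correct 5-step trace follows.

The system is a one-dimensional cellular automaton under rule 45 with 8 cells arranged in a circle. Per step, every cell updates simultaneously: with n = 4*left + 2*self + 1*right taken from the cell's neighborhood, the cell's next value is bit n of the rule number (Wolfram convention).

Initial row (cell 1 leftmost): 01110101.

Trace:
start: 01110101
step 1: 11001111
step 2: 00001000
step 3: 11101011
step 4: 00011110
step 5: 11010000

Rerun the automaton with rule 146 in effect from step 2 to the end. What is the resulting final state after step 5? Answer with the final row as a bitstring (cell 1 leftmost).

(re-executing steps 2..5 under rule 146; state before step 2: 11001111)
step 2: 10110111
step 3: 00000011
step 4: 10000100
step 5: 01001011

01001011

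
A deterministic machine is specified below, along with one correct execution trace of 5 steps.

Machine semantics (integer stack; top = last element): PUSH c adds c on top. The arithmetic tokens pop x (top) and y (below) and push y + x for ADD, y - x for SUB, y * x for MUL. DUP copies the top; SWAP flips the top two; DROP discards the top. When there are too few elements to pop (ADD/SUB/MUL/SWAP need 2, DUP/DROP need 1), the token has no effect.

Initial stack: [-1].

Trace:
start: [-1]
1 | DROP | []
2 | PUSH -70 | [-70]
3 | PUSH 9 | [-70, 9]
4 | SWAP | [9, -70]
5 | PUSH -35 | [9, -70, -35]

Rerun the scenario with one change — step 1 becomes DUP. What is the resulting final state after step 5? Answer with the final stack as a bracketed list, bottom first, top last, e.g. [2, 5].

(re-executing from step 1 with the substitution; state before step 1: [-1])
1 | DUP | [-1, -1]
2 | PUSH -70 | [-1, -1, -70]
3 | PUSH 9 | [-1, -1, -70, 9]
4 | SWAP | [-1, -1, 9, -70]
5 | PUSH -35 | [-1, -1, 9, -70, -35]

[-1, -1, 9, -70, -35]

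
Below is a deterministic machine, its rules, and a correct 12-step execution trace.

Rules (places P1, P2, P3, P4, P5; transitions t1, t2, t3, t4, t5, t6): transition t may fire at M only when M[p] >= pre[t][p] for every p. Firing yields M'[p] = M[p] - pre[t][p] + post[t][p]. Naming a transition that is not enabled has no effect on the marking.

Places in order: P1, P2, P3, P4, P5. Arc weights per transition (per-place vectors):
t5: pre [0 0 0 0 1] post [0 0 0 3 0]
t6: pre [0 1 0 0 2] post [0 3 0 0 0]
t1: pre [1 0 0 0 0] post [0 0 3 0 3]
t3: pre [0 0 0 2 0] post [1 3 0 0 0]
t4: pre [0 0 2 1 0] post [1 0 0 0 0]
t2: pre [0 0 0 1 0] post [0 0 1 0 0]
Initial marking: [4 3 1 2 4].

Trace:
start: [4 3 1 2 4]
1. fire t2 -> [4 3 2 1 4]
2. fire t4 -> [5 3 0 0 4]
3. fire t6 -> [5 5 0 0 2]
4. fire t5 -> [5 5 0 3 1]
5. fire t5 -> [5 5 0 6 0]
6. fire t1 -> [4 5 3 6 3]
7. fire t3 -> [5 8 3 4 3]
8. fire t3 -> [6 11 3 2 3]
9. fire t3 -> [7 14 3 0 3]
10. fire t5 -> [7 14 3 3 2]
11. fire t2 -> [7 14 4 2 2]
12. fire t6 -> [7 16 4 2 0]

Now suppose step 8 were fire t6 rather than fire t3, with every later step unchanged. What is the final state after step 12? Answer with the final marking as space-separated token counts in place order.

6 13 4 4 0

(re-executing from step 8 with the substitution; state before step 8: [5 8 3 4 3])
8. fire t6 -> [5 10 3 4 1]
9. fire t3 -> [6 13 3 2 1]
10. fire t5 -> [6 13 3 5 0]
11. fire t2 -> [6 13 4 4 0]
12. fire t6 -> [6 13 4 4 0]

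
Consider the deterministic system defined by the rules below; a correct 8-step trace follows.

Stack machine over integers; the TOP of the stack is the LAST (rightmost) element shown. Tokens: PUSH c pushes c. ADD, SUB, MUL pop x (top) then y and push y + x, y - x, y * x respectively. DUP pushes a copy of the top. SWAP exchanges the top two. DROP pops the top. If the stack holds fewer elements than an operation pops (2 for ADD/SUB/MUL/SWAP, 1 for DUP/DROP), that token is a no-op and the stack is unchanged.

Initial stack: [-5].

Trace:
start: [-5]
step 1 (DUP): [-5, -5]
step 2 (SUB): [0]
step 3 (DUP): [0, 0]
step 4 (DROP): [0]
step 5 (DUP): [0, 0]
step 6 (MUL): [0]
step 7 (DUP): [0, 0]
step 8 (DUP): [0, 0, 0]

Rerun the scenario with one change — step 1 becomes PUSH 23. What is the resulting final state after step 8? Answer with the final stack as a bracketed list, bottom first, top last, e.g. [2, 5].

[784, 784, 784]

(re-executing from step 1 with the substitution; state before step 1: [-5])
step 1 (PUSH 23): [-5, 23]
step 2 (SUB): [-28]
step 3 (DUP): [-28, -28]
step 4 (DROP): [-28]
step 5 (DUP): [-28, -28]
step 6 (MUL): [784]
step 7 (DUP): [784, 784]
step 8 (DUP): [784, 784, 784]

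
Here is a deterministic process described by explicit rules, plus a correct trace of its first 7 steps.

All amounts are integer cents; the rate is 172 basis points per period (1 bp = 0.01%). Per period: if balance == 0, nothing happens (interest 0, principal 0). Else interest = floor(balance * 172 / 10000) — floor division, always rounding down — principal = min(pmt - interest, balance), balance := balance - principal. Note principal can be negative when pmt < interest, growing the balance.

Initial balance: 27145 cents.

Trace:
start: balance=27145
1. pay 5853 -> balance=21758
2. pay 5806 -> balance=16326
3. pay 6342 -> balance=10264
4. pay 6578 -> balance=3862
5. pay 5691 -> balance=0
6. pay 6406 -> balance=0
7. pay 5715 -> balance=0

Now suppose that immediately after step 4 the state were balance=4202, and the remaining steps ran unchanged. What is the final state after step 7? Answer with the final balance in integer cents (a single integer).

0

state after step 4 := balance=4202
5. pay 5691 -> balance=0
6. pay 6406 -> balance=0
7. pay 5715 -> balance=0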